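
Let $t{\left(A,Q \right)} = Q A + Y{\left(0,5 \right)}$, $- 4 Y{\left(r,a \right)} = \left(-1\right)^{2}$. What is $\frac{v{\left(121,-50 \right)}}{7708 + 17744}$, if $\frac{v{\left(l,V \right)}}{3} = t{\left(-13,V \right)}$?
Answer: $\frac{2599}{33936} \approx 0.076585$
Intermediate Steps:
$Y{\left(r,a \right)} = - \frac{1}{4}$ ($Y{\left(r,a \right)} = - \frac{\left(-1\right)^{2}}{4} = \left(- \frac{1}{4}\right) 1 = - \frac{1}{4}$)
$t{\left(A,Q \right)} = - \frac{1}{4} + A Q$ ($t{\left(A,Q \right)} = Q A - \frac{1}{4} = A Q - \frac{1}{4} = - \frac{1}{4} + A Q$)
$v{\left(l,V \right)} = - \frac{3}{4} - 39 V$ ($v{\left(l,V \right)} = 3 \left(- \frac{1}{4} - 13 V\right) = - \frac{3}{4} - 39 V$)
$\frac{v{\left(121,-50 \right)}}{7708 + 17744} = \frac{- \frac{3}{4} - -1950}{7708 + 17744} = \frac{- \frac{3}{4} + 1950}{25452} = \frac{7797}{4} \cdot \frac{1}{25452} = \frac{2599}{33936}$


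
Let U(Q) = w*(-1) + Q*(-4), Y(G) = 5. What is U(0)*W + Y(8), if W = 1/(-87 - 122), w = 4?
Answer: 1049/209 ≈ 5.0191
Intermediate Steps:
U(Q) = -4 - 4*Q (U(Q) = 4*(-1) + Q*(-4) = -4 - 4*Q)
W = -1/209 (W = 1/(-209) = -1/209 ≈ -0.0047847)
U(0)*W + Y(8) = (-4 - 4*0)*(-1/209) + 5 = (-4 + 0)*(-1/209) + 5 = -4*(-1/209) + 5 = 4/209 + 5 = 1049/209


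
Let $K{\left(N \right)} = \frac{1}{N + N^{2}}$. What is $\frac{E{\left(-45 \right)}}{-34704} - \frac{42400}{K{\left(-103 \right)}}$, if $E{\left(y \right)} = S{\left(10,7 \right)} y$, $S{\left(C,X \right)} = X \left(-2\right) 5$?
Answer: $- \frac{858836083375}{1928} \approx -4.4545 \cdot 10^{8}$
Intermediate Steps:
$S{\left(C,X \right)} = - 10 X$ ($S{\left(C,X \right)} = - 2 X 5 = - 10 X$)
$E{\left(y \right)} = - 70 y$ ($E{\left(y \right)} = \left(-10\right) 7 y = - 70 y$)
$\frac{E{\left(-45 \right)}}{-34704} - \frac{42400}{K{\left(-103 \right)}} = \frac{\left(-70\right) \left(-45\right)}{-34704} - \frac{42400}{\frac{1}{-103} \frac{1}{1 - 103}} = 3150 \left(- \frac{1}{34704}\right) - \frac{42400}{\left(- \frac{1}{103}\right) \frac{1}{-102}} = - \frac{175}{1928} - \frac{42400}{\left(- \frac{1}{103}\right) \left(- \frac{1}{102}\right)} = - \frac{175}{1928} - 42400 \frac{1}{\frac{1}{10506}} = - \frac{175}{1928} - 445454400 = - \frac{858836083375}{1928}$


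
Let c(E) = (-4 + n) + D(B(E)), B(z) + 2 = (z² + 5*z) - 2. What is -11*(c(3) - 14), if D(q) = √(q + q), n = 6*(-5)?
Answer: 528 - 22*√10 ≈ 458.43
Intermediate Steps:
B(z) = -4 + z² + 5*z (B(z) = -2 + ((z² + 5*z) - 2) = -2 + (-2 + z² + 5*z) = -4 + z² + 5*z)
n = -30
D(q) = √2*√q (D(q) = √(2*q) = √2*√q)
c(E) = -34 + √2*√(-4 + E² + 5*E) (c(E) = (-4 - 30) + √2*√(-4 + E² + 5*E) = -34 + √2*√(-4 + E² + 5*E))
-11*(c(3) - 14) = -11*((-34 + √(-8 + 2*3² + 10*3)) - 14) = -11*((-34 + √(-8 + 2*9 + 30)) - 14) = -11*((-34 + √(-8 + 18 + 30)) - 14) = -11*((-34 + √40) - 14) = -11*((-34 + 2*√10) - 14) = -11*(-48 + 2*√10) = 528 - 22*√10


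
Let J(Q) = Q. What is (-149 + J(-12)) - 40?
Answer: -201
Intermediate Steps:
(-149 + J(-12)) - 40 = (-149 - 12) - 40 = -161 - 40 = -201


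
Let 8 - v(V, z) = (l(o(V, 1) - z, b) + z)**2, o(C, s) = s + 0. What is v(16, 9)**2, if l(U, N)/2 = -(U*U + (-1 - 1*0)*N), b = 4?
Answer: 151609969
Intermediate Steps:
o(C, s) = s
l(U, N) = -2*U**2 + 2*N (l(U, N) = 2*(-(U*U + (-1 - 1*0)*N)) = 2*(-(U**2 + (-1 + 0)*N)) = 2*(-(U**2 - N)) = 2*(N - U**2) = -2*U**2 + 2*N)
v(V, z) = 8 - (8 + z - 2*(1 - z)**2)**2 (v(V, z) = 8 - ((-2*(1 - z)**2 + 2*4) + z)**2 = 8 - ((-2*(1 - z)**2 + 8) + z)**2 = 8 - ((8 - 2*(1 - z)**2) + z)**2 = 8 - (8 + z - 2*(1 - z)**2)**2)
v(16, 9)**2 = (8 - (8 + 9 - 2*(-1 + 9)**2)**2)**2 = (8 - (8 + 9 - 2*8**2)**2)**2 = (8 - (8 + 9 - 2*64)**2)**2 = (8 - (8 + 9 - 128)**2)**2 = (8 - 1*(-111)**2)**2 = (8 - 1*12321)**2 = (8 - 12321)**2 = (-12313)**2 = 151609969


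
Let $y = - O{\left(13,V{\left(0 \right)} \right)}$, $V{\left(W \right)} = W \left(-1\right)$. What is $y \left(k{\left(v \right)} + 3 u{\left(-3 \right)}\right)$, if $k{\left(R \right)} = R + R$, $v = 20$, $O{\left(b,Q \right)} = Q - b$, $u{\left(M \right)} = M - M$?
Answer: $520$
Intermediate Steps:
$u{\left(M \right)} = 0$
$V{\left(W \right)} = - W$
$k{\left(R \right)} = 2 R$
$y = 13$ ($y = - (\left(-1\right) 0 - 13) = - (0 - 13) = \left(-1\right) \left(-13\right) = 13$)
$y \left(k{\left(v \right)} + 3 u{\left(-3 \right)}\right) = 13 \left(2 \cdot 20 + 3 \cdot 0\right) = 13 \left(40 + 0\right) = 13 \cdot 40 = 520$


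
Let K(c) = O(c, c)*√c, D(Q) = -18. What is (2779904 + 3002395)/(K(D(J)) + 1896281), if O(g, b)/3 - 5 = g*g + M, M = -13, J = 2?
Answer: 10964863730019/3595897807633 - 16444858356*I*√2/3595897807633 ≈ 3.0493 - 0.0064675*I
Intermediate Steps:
O(g, b) = -24 + 3*g² (O(g, b) = 15 + 3*(g*g - 13) = 15 + 3*(g² - 13) = 15 + 3*(-13 + g²) = 15 + (-39 + 3*g²) = -24 + 3*g²)
K(c) = √c*(-24 + 3*c²) (K(c) = (-24 + 3*c²)*√c = √c*(-24 + 3*c²))
(2779904 + 3002395)/(K(D(J)) + 1896281) = (2779904 + 3002395)/(3*√(-18)*(-8 + (-18)²) + 1896281) = 5782299/(3*(3*I*√2)*(-8 + 324) + 1896281) = 5782299/(3*(3*I*√2)*316 + 1896281) = 5782299/(2844*I*√2 + 1896281) = 5782299/(1896281 + 2844*I*√2)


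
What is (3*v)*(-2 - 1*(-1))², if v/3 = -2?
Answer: -18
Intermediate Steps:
v = -6 (v = 3*(-2) = -6)
(3*v)*(-2 - 1*(-1))² = (3*(-6))*(-2 - 1*(-1))² = -18*(-2 + 1)² = -18*(-1)² = -18*1 = -18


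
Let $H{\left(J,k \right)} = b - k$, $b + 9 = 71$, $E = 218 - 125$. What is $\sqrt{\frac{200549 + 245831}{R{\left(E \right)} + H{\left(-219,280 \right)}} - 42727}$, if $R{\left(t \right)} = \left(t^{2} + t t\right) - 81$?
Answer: $\frac{i \sqrt{12339062311107}}{16999} \approx 206.64 i$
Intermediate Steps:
$E = 93$ ($E = 218 - 125 = 93$)
$b = 62$ ($b = -9 + 71 = 62$)
$R{\left(t \right)} = -81 + 2 t^{2}$ ($R{\left(t \right)} = \left(t^{2} + t^{2}\right) - 81 = 2 t^{2} - 81 = -81 + 2 t^{2}$)
$H{\left(J,k \right)} = 62 - k$
$\sqrt{\frac{200549 + 245831}{R{\left(E \right)} + H{\left(-219,280 \right)}} - 42727} = \sqrt{\frac{200549 + 245831}{\left(-81 + 2 \cdot 93^{2}\right) + \left(62 - 280\right)} - 42727} = \sqrt{\frac{446380}{\left(-81 + 2 \cdot 8649\right) + \left(62 - 280\right)} - 42727} = \sqrt{\frac{446380}{\left(-81 + 17298\right) - 218} - 42727} = \sqrt{\frac{446380}{17217 - 218} - 42727} = \sqrt{\frac{446380}{16999} - 42727} = \sqrt{- \frac{725869893}{16999}} = \frac{i \sqrt{12339062311107}}{16999}$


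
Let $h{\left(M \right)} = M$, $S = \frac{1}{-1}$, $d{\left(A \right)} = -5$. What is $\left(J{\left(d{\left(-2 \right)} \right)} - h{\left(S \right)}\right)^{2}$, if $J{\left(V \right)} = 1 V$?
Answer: $16$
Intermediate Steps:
$S = -1$
$J{\left(V \right)} = V$
$\left(J{\left(d{\left(-2 \right)} \right)} - h{\left(S \right)}\right)^{2} = \left(-5 - -1\right)^{2} = \left(-5 + 1\right)^{2} = \left(-4\right)^{2} = 16$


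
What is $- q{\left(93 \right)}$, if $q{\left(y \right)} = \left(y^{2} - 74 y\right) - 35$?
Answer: $-1732$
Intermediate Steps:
$q{\left(y \right)} = -35 + y^{2} - 74 y$
$- q{\left(93 \right)} = - (-35 + 93^{2} - 6882) = - (-35 + 8649 - 6882) = \left(-1\right) 1732 = -1732$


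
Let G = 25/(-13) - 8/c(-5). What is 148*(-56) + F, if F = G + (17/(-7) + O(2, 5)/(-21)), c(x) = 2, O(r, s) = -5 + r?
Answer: -754955/91 ≈ -8296.2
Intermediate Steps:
G = -77/13 (G = 25/(-13) - 8/2 = 25*(-1/13) - 8*½ = -25/13 - 4 = -77/13 ≈ -5.9231)
F = -747/91 (F = -77/13 + (17/(-7) + (-5 + 2)/(-21)) = -77/13 + (17*(-⅐) - 3*(-1/21)) = -77/13 + (-17/7 + ⅐) = -77/13 - 16/7 = -747/91 ≈ -8.2088)
148*(-56) + F = 148*(-56) - 747/91 = -8288 - 747/91 = -754955/91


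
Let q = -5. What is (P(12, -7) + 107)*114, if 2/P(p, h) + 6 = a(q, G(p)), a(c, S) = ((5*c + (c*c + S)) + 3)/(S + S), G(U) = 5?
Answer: 158004/13 ≈ 12154.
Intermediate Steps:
a(c, S) = (3 + S + c**2 + 5*c)/(2*S) (a(c, S) = ((5*c + (c**2 + S)) + 3)/((2*S)) = ((5*c + (S + c**2)) + 3)*(1/(2*S)) = ((S + c**2 + 5*c) + 3)*(1/(2*S)) = (3 + S + c**2 + 5*c)*(1/(2*S)) = (3 + S + c**2 + 5*c)/(2*S))
P(p, h) = -5/13 (P(p, h) = 2/(-6 + (1/2)*(3 + 5 + (-5)**2 + 5*(-5))/5) = 2/(-6 + (1/2)*(1/5)*(3 + 5 + 25 - 25)) = 2/(-6 + (1/2)*(1/5)*8) = 2/(-6 + 4/5) = 2/(-26/5) = 2*(-5/26) = -5/13)
(P(12, -7) + 107)*114 = (-5/13 + 107)*114 = (1386/13)*114 = 158004/13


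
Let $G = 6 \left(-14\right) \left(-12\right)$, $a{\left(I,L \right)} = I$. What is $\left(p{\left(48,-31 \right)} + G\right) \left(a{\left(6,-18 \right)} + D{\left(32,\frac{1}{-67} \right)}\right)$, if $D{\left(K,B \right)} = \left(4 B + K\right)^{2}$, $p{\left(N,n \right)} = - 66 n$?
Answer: $\frac{14068354836}{4489} \approx 3.134 \cdot 10^{6}$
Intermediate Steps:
$D{\left(K,B \right)} = \left(K + 4 B\right)^{2}$
$G = 1008$ ($G = \left(-84\right) \left(-12\right) = 1008$)
$\left(p{\left(48,-31 \right)} + G\right) \left(a{\left(6,-18 \right)} + D{\left(32,\frac{1}{-67} \right)}\right) = \left(\left(-66\right) \left(-31\right) + 1008\right) \left(6 + \left(32 + \frac{4}{-67}\right)^{2}\right) = \left(2046 + 1008\right) \left(6 + \left(32 + 4 \left(- \frac{1}{67}\right)\right)^{2}\right) = 3054 \left(6 + \left(32 - \frac{4}{67}\right)^{2}\right) = 3054 \left(6 + \left(\frac{2140}{67}\right)^{2}\right) = 3054 \left(6 + \frac{4579600}{4489}\right) = 3054 \cdot \frac{4606534}{4489} = \frac{14068354836}{4489}$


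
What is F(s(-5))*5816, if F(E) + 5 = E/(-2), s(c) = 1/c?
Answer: -142492/5 ≈ -28498.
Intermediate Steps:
F(E) = -5 - E/2 (F(E) = -5 + E/(-2) = -5 + E*(-1/2) = -5 - E/2)
F(s(-5))*5816 = (-5 - 1/2/(-5))*5816 = (-5 - 1/2*(-1/5))*5816 = (-5 + 1/10)*5816 = -49/10*5816 = -142492/5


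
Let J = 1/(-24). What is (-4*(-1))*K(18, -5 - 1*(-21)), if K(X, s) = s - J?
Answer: 385/6 ≈ 64.167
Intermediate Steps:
J = -1/24 ≈ -0.041667
K(X, s) = 1/24 + s (K(X, s) = s - 1*(-1/24) = s + 1/24 = 1/24 + s)
(-4*(-1))*K(18, -5 - 1*(-21)) = (-4*(-1))*(1/24 + (-5 - 1*(-21))) = 4*(1/24 + (-5 + 21)) = 4*(1/24 + 16) = 4*(385/24) = 385/6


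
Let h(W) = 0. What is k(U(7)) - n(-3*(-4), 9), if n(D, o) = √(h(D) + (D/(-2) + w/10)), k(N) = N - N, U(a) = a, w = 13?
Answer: -I*√470/10 ≈ -2.1679*I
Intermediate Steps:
k(N) = 0
n(D, o) = √(13/10 - D/2) (n(D, o) = √(0 + (D/(-2) + 13/10)) = √(0 + (D*(-½) + 13*(⅒))) = √(0 + (-D/2 + 13/10)) = √(0 + (13/10 - D/2)) = √(13/10 - D/2))
k(U(7)) - n(-3*(-4), 9) = 0 - √(130 - (-150)*(-4))/10 = 0 - √(130 - 50*12)/10 = 0 - √(130 - 600)/10 = 0 - √(-470)/10 = 0 - I*√470/10 = -I*√470/10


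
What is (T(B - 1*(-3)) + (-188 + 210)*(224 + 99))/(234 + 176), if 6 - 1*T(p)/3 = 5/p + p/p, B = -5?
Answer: 14257/820 ≈ 17.387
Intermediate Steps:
T(p) = 15 - 15/p (T(p) = 18 - 3*(5/p + p/p) = 18 - 3*(5/p + 1) = 18 - 3*(1 + 5/p) = 18 + (-3 - 15/p) = 15 - 15/p)
(T(B - 1*(-3)) + (-188 + 210)*(224 + 99))/(234 + 176) = ((15 - 15/(-5 - 1*(-3))) + (-188 + 210)*(224 + 99))/(234 + 176) = ((15 - 15/(-5 + 3)) + 22*323)/410 = ((15 - 15/(-2)) + 7106)*(1/410) = ((15 - 15*(-1/2)) + 7106)*(1/410) = ((15 + 15/2) + 7106)*(1/410) = (45/2 + 7106)*(1/410) = (14257/2)*(1/410) = 14257/820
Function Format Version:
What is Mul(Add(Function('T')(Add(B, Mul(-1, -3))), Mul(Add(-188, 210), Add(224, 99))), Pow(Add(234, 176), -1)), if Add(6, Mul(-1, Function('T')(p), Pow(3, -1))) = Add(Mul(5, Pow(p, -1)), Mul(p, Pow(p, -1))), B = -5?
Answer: Rational(14257, 820) ≈ 17.387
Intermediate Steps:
Function('T')(p) = Add(15, Mul(-15, Pow(p, -1))) (Function('T')(p) = Add(18, Mul(-3, Add(Mul(5, Pow(p, -1)), Mul(p, Pow(p, -1))))) = Add(18, Mul(-3, Add(Mul(5, Pow(p, -1)), 1))) = Add(18, Mul(-3, Add(1, Mul(5, Pow(p, -1))))) = Add(18, Add(-3, Mul(-15, Pow(p, -1)))) = Add(15, Mul(-15, Pow(p, -1))))
Mul(Add(Function('T')(Add(B, Mul(-1, -3))), Mul(Add(-188, 210), Add(224, 99))), Pow(Add(234, 176), -1)) = Mul(Add(Add(15, Mul(-15, Pow(Add(-5, Mul(-1, -3)), -1))), Mul(Add(-188, 210), Add(224, 99))), Pow(Add(234, 176), -1)) = Mul(Add(Add(15, Mul(-15, Pow(Add(-5, 3), -1))), Mul(22, 323)), Pow(410, -1)) = Mul(Add(Add(15, Mul(-15, Pow(-2, -1))), 7106), Rational(1, 410)) = Mul(Add(Add(15, Mul(-15, Rational(-1, 2))), 7106), Rational(1, 410)) = Mul(Add(Add(15, Rational(15, 2)), 7106), Rational(1, 410)) = Mul(Add(Rational(45, 2), 7106), Rational(1, 410)) = Mul(Rational(14257, 2), Rational(1, 410)) = Rational(14257, 820)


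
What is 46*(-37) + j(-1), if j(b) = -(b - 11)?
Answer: -1690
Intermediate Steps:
j(b) = 11 - b (j(b) = -(-11 + b) = 11 - b)
46*(-37) + j(-1) = 46*(-37) + (11 - 1*(-1)) = -1702 + (11 + 1) = -1702 + 12 = -1690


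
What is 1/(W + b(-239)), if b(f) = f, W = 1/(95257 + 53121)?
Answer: -148378/35462341 ≈ -0.0041841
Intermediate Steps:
W = 1/148378 ≈ 6.7395e-6
1/(W + b(-239)) = 1/(1/148378 - 239) = 1/(-35462341/148378) = -148378/35462341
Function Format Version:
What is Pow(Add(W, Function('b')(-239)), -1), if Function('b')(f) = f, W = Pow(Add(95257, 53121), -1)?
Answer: Rational(-148378, 35462341) ≈ -0.0041841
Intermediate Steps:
W = Rational(1, 148378) (W = Pow(148378, -1) = Rational(1, 148378) ≈ 6.7395e-6)
Pow(Add(W, Function('b')(-239)), -1) = Pow(Add(Rational(1, 148378), -239), -1) = Pow(Rational(-35462341, 148378), -1) = Rational(-148378, 35462341)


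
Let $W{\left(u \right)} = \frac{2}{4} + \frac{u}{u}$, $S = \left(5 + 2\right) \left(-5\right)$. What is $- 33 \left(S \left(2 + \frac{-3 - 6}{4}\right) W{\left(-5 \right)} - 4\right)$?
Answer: $- \frac{2409}{8} \approx -301.13$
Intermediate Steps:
$S = -35$ ($S = 7 \left(-5\right) = -35$)
$W{\left(u \right)} = \frac{3}{2}$ ($W{\left(u \right)} = 2 \cdot \frac{1}{4} + 1 = \frac{1}{2} + 1 = \frac{3}{2}$)
$- 33 \left(S \left(2 + \frac{-3 - 6}{4}\right) W{\left(-5 \right)} - 4\right) = - 33 \left(- 35 \left(2 + \frac{-3 - 6}{4}\right) \frac{3}{2} - 4\right) = - 33 \left(- 35 \left(2 + \left(-3 - 6\right) \frac{1}{4}\right) \frac{3}{2} - 4\right) = - 33 \left(- 35 \left(2 - \frac{9}{4}\right) \frac{3}{2} - 4\right) = - 33 \left(\left(-35\right) \left(- \frac{1}{4}\right) \frac{3}{2} - 4\right) = - 33 \left(\frac{35}{4} \cdot \frac{3}{2} - 4\right) = - 33 \left(\frac{105}{8} - 4\right) = \left(-33\right) \frac{73}{8} = - \frac{2409}{8}$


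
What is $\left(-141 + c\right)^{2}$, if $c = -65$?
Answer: $42436$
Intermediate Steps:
$\left(-141 + c\right)^{2} = \left(-141 - 65\right)^{2} = \left(-206\right)^{2} = 42436$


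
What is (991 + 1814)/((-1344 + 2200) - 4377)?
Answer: -2805/3521 ≈ -0.79665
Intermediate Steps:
(991 + 1814)/((-1344 + 2200) - 4377) = 2805/(856 - 4377) = 2805/(-3521) = 2805*(-1/3521) = -2805/3521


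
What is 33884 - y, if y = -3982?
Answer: 37866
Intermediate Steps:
33884 - y = 33884 - 1*(-3982) = 33884 + 3982 = 37866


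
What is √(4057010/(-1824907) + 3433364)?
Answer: √233348472308559534/260701 ≈ 1852.9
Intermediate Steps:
√(4057010/(-1824907) + 3433364) = √(4057010*(-1/1824907) + 3433364) = √(-4057010/1824907 + 3433364) = √(6265565940138/1824907) = √233348472308559534/260701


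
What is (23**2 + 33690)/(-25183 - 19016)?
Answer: -34219/44199 ≈ -0.77420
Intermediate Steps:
(23**2 + 33690)/(-25183 - 19016) = (529 + 33690)/(-44199) = 34219*(-1/44199) = -34219/44199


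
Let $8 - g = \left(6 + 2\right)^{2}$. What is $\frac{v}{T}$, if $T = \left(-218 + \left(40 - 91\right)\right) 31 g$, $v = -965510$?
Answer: $- \frac{68965}{33356} \approx -2.0675$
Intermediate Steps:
$g = -56$ ($g = 8 - \left(6 + 2\right)^{2} = 8 - 8^{2} = 8 - 64 = -56$)
$T = 466984$ ($T = \left(-218 + \left(40 - 91\right)\right) 31 \left(-56\right) = \left(-218 + \left(40 - 91\right)\right) \left(-1736\right) = \left(-218 - 51\right) \left(-1736\right) = \left(-269\right) \left(-1736\right) = 466984$)
$\frac{v}{T} = - \frac{965510}{466984} = \left(-965510\right) \frac{1}{466984} = - \frac{68965}{33356}$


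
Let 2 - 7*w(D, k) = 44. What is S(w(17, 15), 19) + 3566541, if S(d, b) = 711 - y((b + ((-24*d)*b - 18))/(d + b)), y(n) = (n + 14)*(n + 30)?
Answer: 593737875/169 ≈ 3.5132e+6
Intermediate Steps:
w(D, k) = -6 (w(D, k) = 2/7 - ⅐*44 = 2/7 - 44/7 = -6)
y(n) = (14 + n)*(30 + n)
S(d, b) = 291 - (-18 + b - 24*b*d)²/(b + d)² - 44*(-18 + b - 24*b*d)/(b + d) (S(d, b) = 711 - (420 + ((b + ((-24*d)*b - 18))/(d + b))² + 44*((b + ((-24*d)*b - 18))/(d + b))) = 711 - (420 + ((b + (-24*b*d - 18))/(b + d))² + 44*((b + (-24*b*d - 18))/(b + d))) = 711 - (420 + ((b + (-18 - 24*b*d))/(b + d))² + 44*((b + (-18 - 24*b*d))/(b + d))) = 711 - (420 + ((-18 + b - 24*b*d)/(b + d))² + 44*((-18 + b - 24*b*d)/(b + d))) = 711 - (420 + (-18 + b - 24*b*d)²/(b + d)² + 44*(-18 + b - 24*b*d)/(b + d)) = 711 + (-420 - (-18 + b - 24*b*d)²/(b + d)² - 44*(-18 + b - 24*b*d)/(b + d)) = 291 - (-18 + b - 24*b*d)²/(b + d)² - 44*(-18 + b - 24*b*d)/(b + d))
S(w(17, 15), 19) + 3566541 = (-(18 - 1*19 + 24*19*(-6))² + 291*(19 - 6)² + 44*(19 - 6)*(18 - 1*19 + 24*19*(-6)))/(19 - 6)² + 3566541 = (-(18 - 19 - 2736)² + 291*13² + 44*13*(18 - 19 - 2736))/13² + 3566541 = (-1*(-2737)² + 291*169 + 44*13*(-2737))/169 + 3566541 = (-1*7491169 + 49179 - 1565564)/169 + 3566541 = (-7491169 + 49179 - 1565564)/169 + 3566541 = (1/169)*(-9007554) + 3566541 = -9007554/169 + 3566541 = 593737875/169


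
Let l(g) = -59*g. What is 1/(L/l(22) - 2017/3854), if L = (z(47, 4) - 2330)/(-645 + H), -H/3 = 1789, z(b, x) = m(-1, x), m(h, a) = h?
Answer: -1670832328/874933137 ≈ -1.9097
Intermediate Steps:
z(b, x) = -1
H = -5367 (H = -3*1789 = -5367)
L = 259/668 (L = (-1 - 2330)/(-645 - 5367) = -2331/(-6012) = -2331*(-1/6012) = 259/668 ≈ 0.38772)
1/(L/l(22) - 2017/3854) = 1/(259/(668*((-59*22))) - 2017/3854) = 1/((259/668)/(-1298) - 2017*1/3854) = 1/((259/668)*(-1/1298) - 2017/3854) = 1/(-259/867064 - 2017/3854) = 1/(-874933137/1670832328) = -1670832328/874933137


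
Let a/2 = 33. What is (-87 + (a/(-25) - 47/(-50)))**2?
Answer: 786769/100 ≈ 7867.7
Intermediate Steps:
a = 66 (a = 2*33 = 66)
(-87 + (a/(-25) - 47/(-50)))**2 = (-87 + (66/(-25) - 47/(-50)))**2 = (-87 + (66*(-1/25) - 47*(-1/50)))**2 = (-87 + (-66/25 + 47/50))**2 = (-87 - 17/10)**2 = (-887/10)**2 = 786769/100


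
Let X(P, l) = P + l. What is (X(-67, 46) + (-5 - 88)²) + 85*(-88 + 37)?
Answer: 4293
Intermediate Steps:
(X(-67, 46) + (-5 - 88)²) + 85*(-88 + 37) = ((-67 + 46) + (-5 - 88)²) + 85*(-88 + 37) = (-21 + (-93)²) + 85*(-51) = (-21 + 8649) - 4335 = 8628 - 4335 = 4293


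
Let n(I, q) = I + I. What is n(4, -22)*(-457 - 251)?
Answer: -5664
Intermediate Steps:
n(I, q) = 2*I
n(4, -22)*(-457 - 251) = (2*4)*(-457 - 251) = 8*(-708) = -5664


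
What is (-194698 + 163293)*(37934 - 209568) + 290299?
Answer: 5390456069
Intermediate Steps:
(-194698 + 163293)*(37934 - 209568) + 290299 = -31405*(-171634) + 290299 = 5390165770 + 290299 = 5390456069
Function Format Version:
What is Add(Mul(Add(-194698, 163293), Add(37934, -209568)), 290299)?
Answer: 5390456069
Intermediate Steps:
Add(Mul(Add(-194698, 163293), Add(37934, -209568)), 290299) = Add(Mul(-31405, -171634), 290299) = Add(5390165770, 290299) = 5390456069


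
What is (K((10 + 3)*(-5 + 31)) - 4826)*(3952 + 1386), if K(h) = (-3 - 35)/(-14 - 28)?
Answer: -540883526/21 ≈ -2.5756e+7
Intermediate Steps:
K(h) = 19/21 (K(h) = -38/(-42) = -38*(-1/42) = 19/21)
(K((10 + 3)*(-5 + 31)) - 4826)*(3952 + 1386) = (19/21 - 4826)*(3952 + 1386) = -101327/21*5338 = -540883526/21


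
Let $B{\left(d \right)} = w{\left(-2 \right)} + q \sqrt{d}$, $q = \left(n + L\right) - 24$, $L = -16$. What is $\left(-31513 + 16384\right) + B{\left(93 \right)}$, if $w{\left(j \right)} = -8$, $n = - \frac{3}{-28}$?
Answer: $-15137 - \frac{1117 \sqrt{93}}{28} \approx -15522.0$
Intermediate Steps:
$n = \frac{3}{28}$ ($n = \left(-3\right) \left(- \frac{1}{28}\right) = \frac{3}{28} \approx 0.10714$)
$q = - \frac{1117}{28}$ ($q = \left(\frac{3}{28} - 16\right) - 24 = - \frac{445}{28} - 24 = - \frac{1117}{28} \approx -39.893$)
$B{\left(d \right)} = -8 - \frac{1117 \sqrt{d}}{28}$
$\left(-31513 + 16384\right) + B{\left(93 \right)} = \left(-31513 + 16384\right) - \left(8 + \frac{1117 \sqrt{93}}{28}\right) = -15129 - \left(8 + \frac{1117 \sqrt{93}}{28}\right) = -15137 - \frac{1117 \sqrt{93}}{28}$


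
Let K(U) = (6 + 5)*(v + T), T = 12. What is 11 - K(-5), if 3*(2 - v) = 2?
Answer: -407/3 ≈ -135.67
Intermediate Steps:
v = 4/3 (v = 2 - 1/3*2 = 2 - 2/3 = 4/3 ≈ 1.3333)
K(U) = 440/3 (K(U) = (6 + 5)*(4/3 + 12) = 11*(40/3) = 440/3)
11 - K(-5) = 11 - 1*440/3 = 11 - 440/3 = -407/3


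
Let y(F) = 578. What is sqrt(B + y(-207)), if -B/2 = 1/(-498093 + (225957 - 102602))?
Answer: sqrt(20291928356427)/187369 ≈ 24.042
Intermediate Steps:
B = 1/187369 (B = -2/(-498093 + (225957 - 102602)) = -2/(-498093 + 123355) = -2/(-374738) = -2*(-1/374738) = 1/187369 ≈ 5.3371e-6)
sqrt(B + y(-207)) = sqrt(1/187369 + 578) = sqrt(108299283/187369) = sqrt(20291928356427)/187369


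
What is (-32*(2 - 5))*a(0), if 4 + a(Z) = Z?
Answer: -384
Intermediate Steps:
a(Z) = -4 + Z
(-32*(2 - 5))*a(0) = (-32*(2 - 5))*(-4 + 0) = -32*(-3)*(-4) = -8*(-12)*(-4) = 96*(-4) = -384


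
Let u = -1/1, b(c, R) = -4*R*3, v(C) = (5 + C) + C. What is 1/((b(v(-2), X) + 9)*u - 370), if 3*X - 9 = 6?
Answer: -1/319 ≈ -0.0031348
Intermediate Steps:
X = 5 (X = 3 + (⅓)*6 = 3 + 2 = 5)
v(C) = 5 + 2*C
b(c, R) = -12*R
u = -1 (u = -1*1 = -1)
1/((b(v(-2), X) + 9)*u - 370) = 1/((-12*5 + 9)*(-1) - 370) = 1/((-60 + 9)*(-1) - 370) = 1/(-51*(-1) - 370) = 1/(51 - 370) = 1/(-319) = -1/319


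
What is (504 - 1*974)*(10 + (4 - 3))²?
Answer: -56870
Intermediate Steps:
(504 - 1*974)*(10 + (4 - 3))² = (504 - 974)*(10 + 1)² = -470*11² = -470*121 = -56870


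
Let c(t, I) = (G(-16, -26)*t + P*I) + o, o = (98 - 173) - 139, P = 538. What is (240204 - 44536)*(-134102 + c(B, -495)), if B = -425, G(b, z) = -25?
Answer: -76310715668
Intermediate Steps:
o = -214 (o = -75 - 139 = -214)
c(t, I) = -214 - 25*t + 538*I (c(t, I) = (-25*t + 538*I) - 214 = -214 - 25*t + 538*I)
(240204 - 44536)*(-134102 + c(B, -495)) = (240204 - 44536)*(-134102 + (-214 - 25*(-425) + 538*(-495))) = 195668*(-134102 + (-214 + 10625 - 266310)) = 195668*(-134102 - 255899) = 195668*(-390001) = -76310715668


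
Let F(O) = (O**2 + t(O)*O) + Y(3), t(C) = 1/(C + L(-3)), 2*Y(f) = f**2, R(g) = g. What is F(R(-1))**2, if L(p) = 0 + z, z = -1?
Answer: 36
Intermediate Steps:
L(p) = -1 (L(p) = 0 - 1 = -1)
Y(f) = f**2/2
t(C) = 1/(-1 + C) (t(C) = 1/(C - 1) = 1/(-1 + C))
F(O) = 9/2 + O**2 + O/(-1 + O) (F(O) = (O**2 + O/(-1 + O)) + (1/2)*3**2 = (O**2 + O/(-1 + O)) + (1/2)*9 = (O**2 + O/(-1 + O)) + 9/2 = 9/2 + O**2 + O/(-1 + O))
F(R(-1))**2 = ((-1 + (-1 - 1)*(9 + 2*(-1)**2)/2)/(-1 - 1))**2 = ((-1 + (1/2)*(-2)*(9 + 2*1))/(-2))**2 = (-(-1 + (1/2)*(-2)*(9 + 2))/2)**2 = (-(-1 + (1/2)*(-2)*11)/2)**2 = (-(-1 - 11)/2)**2 = (-1/2*(-12))**2 = 6**2 = 36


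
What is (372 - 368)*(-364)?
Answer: -1456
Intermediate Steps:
(372 - 368)*(-364) = 4*(-364) = -1456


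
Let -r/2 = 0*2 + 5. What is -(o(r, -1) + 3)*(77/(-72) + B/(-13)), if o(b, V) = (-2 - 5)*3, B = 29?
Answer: -3089/52 ≈ -59.404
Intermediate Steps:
r = -10 (r = -2*(0*2 + 5) = -2*(0 + 5) = -2*5 = -10)
o(b, V) = -21 (o(b, V) = -7*3 = -21)
-(o(r, -1) + 3)*(77/(-72) + B/(-13)) = -(-21 + 3)*(77/(-72) + 29/(-13)) = -(-18)*(77*(-1/72) + 29*(-1/13)) = -(-18)*(-77/72 - 29/13) = -(-18)*(-3089)/936 = -1*3089/52 = -3089/52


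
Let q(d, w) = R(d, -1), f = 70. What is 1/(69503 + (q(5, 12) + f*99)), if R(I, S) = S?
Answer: 1/76432 ≈ 1.3084e-5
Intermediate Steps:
q(d, w) = -1
1/(69503 + (q(5, 12) + f*99)) = 1/(69503 + (-1 + 70*99)) = 1/(69503 + (-1 + 6930)) = 1/(69503 + 6929) = 1/76432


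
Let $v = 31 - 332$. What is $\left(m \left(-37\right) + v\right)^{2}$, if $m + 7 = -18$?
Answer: $389376$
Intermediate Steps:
$m = -25$ ($m = -7 - 18 = -25$)
$v = -301$
$\left(m \left(-37\right) + v\right)^{2} = \left(\left(-25\right) \left(-37\right) - 301\right)^{2} = \left(925 - 301\right)^{2} = 624^{2} = 389376$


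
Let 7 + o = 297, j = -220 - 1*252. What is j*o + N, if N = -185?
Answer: -137065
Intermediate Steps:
j = -472 (j = -220 - 252 = -472)
o = 290 (o = -7 + 297 = 290)
j*o + N = -472*290 - 185 = -136880 - 185 = -137065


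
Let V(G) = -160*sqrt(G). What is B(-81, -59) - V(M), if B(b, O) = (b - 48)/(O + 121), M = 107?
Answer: -129/62 + 160*sqrt(107) ≈ 1653.0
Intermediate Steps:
B(b, O) = (-48 + b)/(121 + O)
B(-81, -59) - V(M) = (-48 - 81)/(121 - 59) - (-160)*sqrt(107) = -129/62 + 160*sqrt(107)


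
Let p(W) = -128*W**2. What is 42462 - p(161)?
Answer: 3360350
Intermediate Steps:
42462 - p(161) = 42462 - (-128)*161**2 = 42462 - (-128)*25921 = 42462 - 1*(-3317888) = 42462 + 3317888 = 3360350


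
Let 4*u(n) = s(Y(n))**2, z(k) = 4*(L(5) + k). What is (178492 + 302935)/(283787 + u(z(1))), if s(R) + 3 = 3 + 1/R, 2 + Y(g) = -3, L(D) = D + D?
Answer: 48142700/28378701 ≈ 1.6964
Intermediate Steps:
L(D) = 2*D
Y(g) = -5 (Y(g) = -2 - 3 = -5)
s(R) = 1/R (s(R) = -3 + (3 + 1/R) = 1/R)
z(k) = 40 + 4*k (z(k) = 4*(2*5 + k) = 4*(10 + k) = 40 + 4*k)
u(n) = 1/100 (u(n) = (1/(-5))**2/4 = (-1/5)**2/4 = (1/4)*(1/25) = 1/100)
(178492 + 302935)/(283787 + u(z(1))) = (178492 + 302935)/(283787 + 1/100) = 481427/(28378701/100) = 481427*(100/28378701) = 48142700/28378701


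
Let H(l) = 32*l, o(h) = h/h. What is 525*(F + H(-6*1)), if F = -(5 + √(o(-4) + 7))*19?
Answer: -150675 - 19950*√2 ≈ -1.7889e+5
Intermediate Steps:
o(h) = 1
F = -95 - 38*√2 (F = -(5 + √(1 + 7))*19 = -(5 + √8)*19 = -(5 + 2*√2)*19 = -(95 + 38*√2) = -95 - 38*√2 ≈ -148.74)
525*(F + H(-6*1)) = 525*((-95 - 38*√2) + 32*(-6*1)) = 525*((-95 - 38*√2) + 32*(-6)) = 525*((-95 - 38*√2) - 192) = 525*(-287 - 38*√2) = -150675 - 19950*√2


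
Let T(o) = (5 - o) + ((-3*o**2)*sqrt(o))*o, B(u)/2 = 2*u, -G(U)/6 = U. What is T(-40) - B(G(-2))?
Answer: -3 + 384000*I*sqrt(10) ≈ -3.0 + 1.2143e+6*I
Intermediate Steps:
G(U) = -6*U
B(u) = 4*u (B(u) = 2*(2*u) = 4*u)
T(o) = 5 - o - 3*o**(7/2) (T(o) = (5 - o) + (-3*o**(5/2))*o = (5 - o) - 3*o**(7/2) = 5 - o - 3*o**(7/2))
T(-40) - B(G(-2)) = (5 - 1*(-40) - (-384000)*I*sqrt(10)) - 4*(-6*(-2)) = (5 + 40 - (-384000)*I*sqrt(10)) - 4*12 = (5 + 40 + 384000*I*sqrt(10)) - 1*48 = (45 + 384000*I*sqrt(10)) - 48 = -3 + 384000*I*sqrt(10)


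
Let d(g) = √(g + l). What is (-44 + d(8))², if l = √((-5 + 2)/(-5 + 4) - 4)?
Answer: (44 - √(8 + I))² ≈ 1694.6 - 14.53*I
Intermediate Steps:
l = I (l = √(-3/(-1) - 4) = √(-3*(-1) - 4) = √(3 - 4) = √(-1) = I ≈ 1.0*I)
d(g) = √(I + g) (d(g) = √(g + I) = √(I + g))
(-44 + d(8))² = (-44 + √(I + 8))² = (-44 + √(8 + I))²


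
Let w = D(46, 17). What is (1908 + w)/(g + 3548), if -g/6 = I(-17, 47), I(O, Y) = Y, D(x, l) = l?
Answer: 1925/3266 ≈ 0.58941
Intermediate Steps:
w = 17
g = -282 (g = -6*47 = -282)
(1908 + w)/(g + 3548) = (1908 + 17)/(-282 + 3548) = 1925/3266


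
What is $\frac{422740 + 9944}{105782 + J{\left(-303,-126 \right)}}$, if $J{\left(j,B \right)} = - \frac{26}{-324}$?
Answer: $\frac{4123224}{1008041} \approx 4.0903$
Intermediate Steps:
$J{\left(j,B \right)} = \frac{13}{162}$ ($J{\left(j,B \right)} = \left(-26\right) \left(- \frac{1}{324}\right) = \frac{13}{162}$)
$\frac{422740 + 9944}{105782 + J{\left(-303,-126 \right)}} = \frac{422740 + 9944}{105782 + \frac{13}{162}} = \frac{432684}{\frac{17136697}{162}} = 432684 \cdot \frac{162}{17136697} = \frac{4123224}{1008041}$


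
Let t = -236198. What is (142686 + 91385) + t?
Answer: -2127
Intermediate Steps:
(142686 + 91385) + t = (142686 + 91385) - 236198 = 234071 - 236198 = -2127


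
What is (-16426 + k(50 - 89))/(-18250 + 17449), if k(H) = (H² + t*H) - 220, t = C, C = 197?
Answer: 22808/801 ≈ 28.474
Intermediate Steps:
t = 197
k(H) = -220 + H² + 197*H (k(H) = (H² + 197*H) - 220 = -220 + H² + 197*H)
(-16426 + k(50 - 89))/(-18250 + 17449) = (-16426 + (-220 + (50 - 89)² + 197*(50 - 89)))/(-18250 + 17449) = (-16426 + (-220 + (-39)² + 197*(-39)))/(-801) = (-16426 + (-220 + 1521 - 7683))*(-1/801) = (-16426 - 6382)*(-1/801) = -22808*(-1/801) = 22808/801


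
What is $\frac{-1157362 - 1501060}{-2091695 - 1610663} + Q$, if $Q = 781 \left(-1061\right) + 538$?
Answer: $- \frac{1532965554226}{1851179} \approx -8.281 \cdot 10^{5}$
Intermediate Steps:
$Q = -828103$ ($Q = -828641 + 538 = -828103$)
$\frac{-1157362 - 1501060}{-2091695 - 1610663} + Q = \frac{-1157362 - 1501060}{-2091695 - 1610663} - 828103 = - \frac{2658422}{-3702358} - 828103 = \left(-2658422\right) \left(- \frac{1}{3702358}\right) - 828103 = \frac{1329211}{1851179} - 828103 = - \frac{1532965554226}{1851179}$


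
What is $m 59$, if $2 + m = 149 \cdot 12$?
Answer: $105374$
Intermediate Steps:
$m = 1786$ ($m = -2 + 149 \cdot 12 = -2 + 1788 = 1786$)
$m 59 = 1786 \cdot 59 = 105374$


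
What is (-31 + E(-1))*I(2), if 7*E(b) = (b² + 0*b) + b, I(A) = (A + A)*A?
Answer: -248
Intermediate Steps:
I(A) = 2*A² (I(A) = (2*A)*A = 2*A²)
E(b) = b/7 + b²/7 (E(b) = ((b² + 0*b) + b)/7 = ((b² + 0) + b)/7 = (b² + b)/7 = (b + b²)/7 = b/7 + b²/7)
(-31 + E(-1))*I(2) = (-31 + (⅐)*(-1)*(1 - 1))*(2*2²) = (-31 + (⅐)*(-1)*0)*(2*4) = (-31 + 0)*8 = -31*8 = -248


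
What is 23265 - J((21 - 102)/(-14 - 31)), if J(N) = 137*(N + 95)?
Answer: 50017/5 ≈ 10003.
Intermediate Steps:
J(N) = 13015 + 137*N (J(N) = 137*(95 + N) = 13015 + 137*N)
23265 - J((21 - 102)/(-14 - 31)) = 23265 - (13015 + 137*((21 - 102)/(-14 - 31))) = 23265 - (13015 + 137*(-81/(-45))) = 23265 - (13015 + 137*(-81*(-1/45))) = 23265 - (13015 + 137*(9/5)) = 23265 - (13015 + 1233/5) = 23265 - 1*66308/5 = 23265 - 66308/5 = 50017/5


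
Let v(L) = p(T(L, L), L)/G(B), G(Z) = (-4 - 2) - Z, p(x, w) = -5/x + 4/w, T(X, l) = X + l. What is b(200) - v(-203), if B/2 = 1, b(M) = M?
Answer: 649597/3248 ≈ 200.00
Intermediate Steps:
B = 2 (B = 2*1 = 2)
G(Z) = -6 - Z
v(L) = -3/(16*L) (v(L) = (-5/(L + L) + 4/L)/(-6 - 1*2) = (-5*1/(2*L) + 4/L)/(-6 - 2) = (-5/(2*L) + 4/L)/(-8) = (-5/(2*L) + 4/L)*(-⅛) = (3/(2*L))*(-⅛) = -3/(16*L))
b(200) - v(-203) = 200 - (-3)/(16*(-203)) = 200 - (-3)*(-1)/(16*203) = 200 - 1*3/3248 = 200 - 3/3248 = 649597/3248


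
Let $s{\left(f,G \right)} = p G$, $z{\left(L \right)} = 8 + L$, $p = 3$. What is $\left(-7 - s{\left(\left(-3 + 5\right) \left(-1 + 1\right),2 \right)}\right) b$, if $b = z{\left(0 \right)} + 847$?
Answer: $-11115$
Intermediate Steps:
$s{\left(f,G \right)} = 3 G$
$b = 855$ ($b = \left(8 + 0\right) + 847 = 8 + 847 = 855$)
$\left(-7 - s{\left(\left(-3 + 5\right) \left(-1 + 1\right),2 \right)}\right) b = \left(-7 - 3 \cdot 2\right) 855 = \left(-7 - 6\right) 855 = \left(-13\right) 855 = -11115$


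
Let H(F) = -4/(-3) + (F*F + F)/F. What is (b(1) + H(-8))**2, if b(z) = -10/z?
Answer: 2209/9 ≈ 245.44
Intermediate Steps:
H(F) = 4/3 + (F + F**2)/F (H(F) = -4*(-1/3) + (F**2 + F)/F = 4/3 + (F + F**2)/F)
(b(1) + H(-8))**2 = (-10/1 + (7/3 - 8))**2 = (-10*1 - 17/3)**2 = (-10 - 17/3)**2 = (-47/3)**2 = 2209/9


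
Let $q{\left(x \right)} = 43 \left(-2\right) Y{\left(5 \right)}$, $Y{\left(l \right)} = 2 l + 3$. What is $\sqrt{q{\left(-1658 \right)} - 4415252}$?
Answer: $7 i \sqrt{90130} \approx 2101.5 i$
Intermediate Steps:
$Y{\left(l \right)} = 3 + 2 l$
$q{\left(x \right)} = -1118$ ($q{\left(x \right)} = 43 \left(-2\right) \left(3 + 2 \cdot 5\right) = - 86 \left(3 + 10\right) = \left(-86\right) 13 = -1118$)
$\sqrt{q{\left(-1658 \right)} - 4415252} = \sqrt{-1118 - 4415252} = \sqrt{-4416370} = 7 i \sqrt{90130}$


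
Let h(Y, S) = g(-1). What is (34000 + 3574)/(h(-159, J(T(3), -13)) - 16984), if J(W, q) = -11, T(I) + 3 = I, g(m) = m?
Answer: -37574/16985 ≈ -2.2122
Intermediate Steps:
T(I) = -3 + I
h(Y, S) = -1
(34000 + 3574)/(h(-159, J(T(3), -13)) - 16984) = (34000 + 3574)/(-1 - 16984) = 37574/(-16985) = 37574*(-1/16985) = -37574/16985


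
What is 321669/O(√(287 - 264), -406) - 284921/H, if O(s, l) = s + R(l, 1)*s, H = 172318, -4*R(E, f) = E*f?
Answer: -284921/172318 + 643338*√23/4715 ≈ 652.71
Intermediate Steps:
R(E, f) = -E*f/4
O(s, l) = s - l*s/4 (O(s, l) = s + (-¼*l*1)*s = s + (-l/4)*s = s - l*s/4)
321669/O(√(287 - 264), -406) - 284921/H = 321669/((√(287 - 264)*(4 - 1*(-406))/4)) - 284921/172318 = 321669/((√23*(4 + 406)/4)) - 284921*1/172318 = 321669/(((¼)*√23*410)) - 284921/172318 = 321669/((205*√23/2)) - 284921/172318 = 321669*(2*√23/4715) - 284921/172318 = 643338*√23/4715 - 284921/172318 = -284921/172318 + 643338*√23/4715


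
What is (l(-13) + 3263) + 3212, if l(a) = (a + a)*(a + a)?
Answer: 7151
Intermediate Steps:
l(a) = 4*a² (l(a) = (2*a)*(2*a) = 4*a²)
(l(-13) + 3263) + 3212 = (4*(-13)² + 3263) + 3212 = (4*169 + 3263) + 3212 = (676 + 3263) + 3212 = 3939 + 3212 = 7151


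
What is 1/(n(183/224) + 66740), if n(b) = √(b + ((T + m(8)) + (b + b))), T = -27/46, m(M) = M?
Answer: 343844480/22948180544381 - 4*√16363718/22948180544381 ≈ 1.4983e-5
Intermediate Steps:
T = -27/46 (T = -27*1/46 = -27/46 ≈ -0.58696)
n(b) = √(341/46 + 3*b) (n(b) = √(b + ((-27/46 + 8) + (b + b))) = √(b + (341/46 + 2*b)) = √(341/46 + 3*b))
1/(n(183/224) + 66740) = 1/(√(15686 + 6348*(183/224))/46 + 66740) = 1/(√(15686 + 290421/56)/46 + 66740) = 1/(√(1168837/56)/46 + 66740) = 1/((√16363718/28)/46 + 66740) = 1/(√16363718/1288 + 66740) = 1/(66740 + √16363718/1288)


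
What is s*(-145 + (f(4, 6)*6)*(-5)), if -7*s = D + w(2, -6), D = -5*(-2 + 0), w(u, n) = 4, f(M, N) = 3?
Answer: 470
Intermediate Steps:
D = 10 (D = -5*(-2) = 10)
s = -2 (s = -(10 + 4)/7 = -⅐*14 = -2)
s*(-145 + (f(4, 6)*6)*(-5)) = -2*(-145 + (3*6)*(-5)) = -2*(-145 + 18*(-5)) = -2*(-145 - 90) = -2*(-235) = 470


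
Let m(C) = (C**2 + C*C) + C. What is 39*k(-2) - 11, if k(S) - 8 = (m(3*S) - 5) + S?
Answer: 2602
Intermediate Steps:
m(C) = C + 2*C**2 (m(C) = (C**2 + C**2) + C = 2*C**2 + C = C + 2*C**2)
k(S) = 3 + S + 3*S*(1 + 6*S) (k(S) = 8 + (((3*S)*(1 + 2*(3*S)) - 5) + S) = 8 + (((3*S)*(1 + 6*S) - 5) + S) = 8 + ((3*S*(1 + 6*S) - 5) + S) = 8 + ((-5 + 3*S*(1 + 6*S)) + S) = 8 + (-5 + S + 3*S*(1 + 6*S)) = 3 + S + 3*S*(1 + 6*S))
39*k(-2) - 11 = 39*(3 + 4*(-2) + 18*(-2)**2) - 11 = 39*(3 - 8 + 18*4) - 11 = 39*(3 - 8 + 72) - 11 = 39*67 - 11 = 2613 - 11 = 2602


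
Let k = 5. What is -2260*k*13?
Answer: -146900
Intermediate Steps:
-2260*k*13 = -11300*13 = -2260*65 = -146900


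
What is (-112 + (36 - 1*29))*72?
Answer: -7560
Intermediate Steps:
(-112 + (36 - 1*29))*72 = (-112 + (36 - 29))*72 = (-112 + 7)*72 = -105*72 = -7560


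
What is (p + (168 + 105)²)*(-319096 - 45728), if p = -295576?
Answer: 80643250728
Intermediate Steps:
(p + (168 + 105)²)*(-319096 - 45728) = (-295576 + (168 + 105)²)*(-319096 - 45728) = (-295576 + 273²)*(-364824) = (-295576 + 74529)*(-364824) = -221047*(-364824) = 80643250728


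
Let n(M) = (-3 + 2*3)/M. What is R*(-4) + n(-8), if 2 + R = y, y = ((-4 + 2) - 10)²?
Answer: -4547/8 ≈ -568.38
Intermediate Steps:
y = 144 (y = (-2 - 10)² = (-12)² = 144)
R = 142 (R = -2 + 144 = 142)
n(M) = 3/M (n(M) = (-3 + 6)/M = 3/M)
R*(-4) + n(-8) = 142*(-4) + 3/(-8) = -568 + 3*(-⅛) = -568 - 3/8 = -4547/8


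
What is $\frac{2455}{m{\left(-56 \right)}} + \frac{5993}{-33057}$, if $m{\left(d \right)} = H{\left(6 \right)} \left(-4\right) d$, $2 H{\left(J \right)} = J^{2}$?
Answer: $\frac{6332351}{14809536} \approx 0.42759$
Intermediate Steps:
$H{\left(J \right)} = \frac{J^{2}}{2}$
$m{\left(d \right)} = - 72 d$ ($m{\left(d \right)} = \frac{6^{2}}{2} \left(-4\right) d = \frac{1}{2} \cdot 36 \left(-4\right) d = 18 \left(-4\right) d = - 72 d$)
$\frac{2455}{m{\left(-56 \right)}} + \frac{5993}{-33057} = \frac{2455}{\left(-72\right) \left(-56\right)} + \frac{5993}{-33057} = \frac{2455}{4032} + 5993 \left(- \frac{1}{33057}\right) = 2455 \cdot \frac{1}{4032} - \frac{5993}{33057} = \frac{2455}{4032} - \frac{5993}{33057} = \frac{6332351}{14809536}$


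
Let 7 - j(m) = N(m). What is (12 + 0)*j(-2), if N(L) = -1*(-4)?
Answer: 36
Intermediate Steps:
N(L) = 4
j(m) = 3 (j(m) = 7 - 1*4 = 7 - 4 = 3)
(12 + 0)*j(-2) = (12 + 0)*3 = 12*3 = 36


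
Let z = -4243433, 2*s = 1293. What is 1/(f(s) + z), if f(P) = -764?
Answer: -1/4244197 ≈ -2.3562e-7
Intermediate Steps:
s = 1293/2 (s = (½)*1293 = 1293/2 ≈ 646.50)
1/(f(s) + z) = 1/(-764 - 4243433) = 1/(-4244197) = -1/4244197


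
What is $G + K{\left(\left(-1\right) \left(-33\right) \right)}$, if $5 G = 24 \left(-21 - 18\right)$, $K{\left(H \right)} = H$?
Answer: $- \frac{771}{5} \approx -154.2$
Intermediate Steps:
$G = - \frac{936}{5}$ ($G = \frac{24 \left(-21 - 18\right)}{5} = \frac{24 \left(-39\right)}{5} = \frac{1}{5} \left(-936\right) = - \frac{936}{5} \approx -187.2$)
$G + K{\left(\left(-1\right) \left(-33\right) \right)} = - \frac{936}{5} - -33 = - \frac{936}{5} + 33 = - \frac{771}{5}$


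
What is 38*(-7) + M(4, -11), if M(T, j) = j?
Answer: -277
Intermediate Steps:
38*(-7) + M(4, -11) = 38*(-7) - 11 = -266 - 11 = -277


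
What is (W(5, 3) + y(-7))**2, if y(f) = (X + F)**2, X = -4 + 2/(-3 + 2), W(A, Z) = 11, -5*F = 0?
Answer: 2209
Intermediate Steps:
F = 0 (F = -1/5*0 = 0)
X = -6 (X = -4 + 2/(-1) = -4 - 1*2 = -4 - 2 = -6)
y(f) = 36 (y(f) = (-6 + 0)**2 = (-6)**2 = 36)
(W(5, 3) + y(-7))**2 = (11 + 36)**2 = 47**2 = 2209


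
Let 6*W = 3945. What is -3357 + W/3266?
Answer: -21926609/6532 ≈ -3356.8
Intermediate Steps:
W = 1315/2 (W = (1/6)*3945 = 1315/2 ≈ 657.50)
-3357 + W/3266 = -3357 + (1315/2)/3266 = -3357 + (1315/2)*(1/3266) = -3357 + 1315/6532 = -21926609/6532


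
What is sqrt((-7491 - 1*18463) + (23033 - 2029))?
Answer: 15*I*sqrt(22) ≈ 70.356*I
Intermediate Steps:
sqrt((-7491 - 1*18463) + (23033 - 2029)) = sqrt((-7491 - 18463) + 21004) = sqrt(-25954 + 21004) = sqrt(-4950) = 15*I*sqrt(22)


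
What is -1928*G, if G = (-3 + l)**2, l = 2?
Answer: -1928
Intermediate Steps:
G = 1 (G = (-3 + 2)**2 = (-1)**2 = 1)
-1928*G = -1928*1 = -1928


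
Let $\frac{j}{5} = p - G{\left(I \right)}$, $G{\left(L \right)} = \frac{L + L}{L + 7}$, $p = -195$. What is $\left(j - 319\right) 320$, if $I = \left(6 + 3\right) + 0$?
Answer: $-415880$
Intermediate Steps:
$I = 9$ ($I = 9 + 0 = 9$)
$G{\left(L \right)} = \frac{2 L}{7 + L}$
$j = - \frac{7845}{8}$ ($j = 5 \left(-195 - 2 \cdot 9 \frac{1}{7 + 9}\right) = 5 \left(-195 - 2 \cdot 9 \cdot \frac{1}{16}\right) = 5 \left(-195 - \frac{9}{8}\right) = 5 \left(- \frac{1569}{8}\right) = - \frac{7845}{8} \approx -980.63$)
$\left(j - 319\right) 320 = \left(- \frac{7845}{8} - 319\right) 320 = \left(- \frac{10397}{8}\right) 320 = -415880$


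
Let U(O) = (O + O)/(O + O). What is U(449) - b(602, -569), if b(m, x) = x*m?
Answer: 342539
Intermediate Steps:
b(m, x) = m*x
U(O) = 1 (U(O) = (2*O)/((2*O)) = (2*O)*(1/(2*O)) = 1)
U(449) - b(602, -569) = 1 - 602*(-569) = 1 - 1*(-342538) = 1 + 342538 = 342539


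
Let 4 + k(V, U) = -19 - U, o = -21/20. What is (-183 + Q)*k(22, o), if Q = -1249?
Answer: 157162/5 ≈ 31432.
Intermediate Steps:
o = -21/20 (o = -21*1/20 = -21/20 ≈ -1.0500)
k(V, U) = -23 - U (k(V, U) = -4 + (-19 - U) = -23 - U)
(-183 + Q)*k(22, o) = (-183 - 1249)*(-23 - 1*(-21/20)) = -1432*(-23 + 21/20) = -1432*(-439/20) = 157162/5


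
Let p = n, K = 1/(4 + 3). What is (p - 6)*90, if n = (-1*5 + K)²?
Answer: 77580/49 ≈ 1583.3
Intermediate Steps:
K = ⅐ (K = 1/7 = ⅐ ≈ 0.14286)
n = 1156/49 (n = (-1*5 + ⅐)² = (-5 + ⅐)² = (-34/7)² = 1156/49 ≈ 23.592)
p = 1156/49 ≈ 23.592
(p - 6)*90 = (1156/49 - 6)*90 = (862/49)*90 = 77580/49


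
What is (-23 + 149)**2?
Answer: 15876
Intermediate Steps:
(-23 + 149)**2 = 126**2 = 15876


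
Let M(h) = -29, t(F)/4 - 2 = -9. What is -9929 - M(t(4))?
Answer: -9900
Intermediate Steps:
t(F) = -28 (t(F) = 8 + 4*(-9) = 8 - 36 = -28)
-9929 - M(t(4)) = -9929 - 1*(-29) = -9929 + 29 = -9900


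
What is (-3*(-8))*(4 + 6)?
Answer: 240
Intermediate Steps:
(-3*(-8))*(4 + 6) = 24*10 = 240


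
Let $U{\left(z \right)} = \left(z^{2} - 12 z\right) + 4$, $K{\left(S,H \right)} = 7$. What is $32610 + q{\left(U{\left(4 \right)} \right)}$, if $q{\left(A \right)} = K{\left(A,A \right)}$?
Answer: $32617$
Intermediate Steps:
$U{\left(z \right)} = 4 + z^{2} - 12 z$
$q{\left(A \right)} = 7$
$32610 + q{\left(U{\left(4 \right)} \right)} = 32610 + 7 = 32617$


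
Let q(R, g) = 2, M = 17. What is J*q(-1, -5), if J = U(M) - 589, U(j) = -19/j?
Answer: -20064/17 ≈ -1180.2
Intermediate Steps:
J = -10032/17 (J = -19/17 - 589 = -10032/17 ≈ -590.12)
J*q(-1, -5) = -10032/17*2 = -20064/17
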